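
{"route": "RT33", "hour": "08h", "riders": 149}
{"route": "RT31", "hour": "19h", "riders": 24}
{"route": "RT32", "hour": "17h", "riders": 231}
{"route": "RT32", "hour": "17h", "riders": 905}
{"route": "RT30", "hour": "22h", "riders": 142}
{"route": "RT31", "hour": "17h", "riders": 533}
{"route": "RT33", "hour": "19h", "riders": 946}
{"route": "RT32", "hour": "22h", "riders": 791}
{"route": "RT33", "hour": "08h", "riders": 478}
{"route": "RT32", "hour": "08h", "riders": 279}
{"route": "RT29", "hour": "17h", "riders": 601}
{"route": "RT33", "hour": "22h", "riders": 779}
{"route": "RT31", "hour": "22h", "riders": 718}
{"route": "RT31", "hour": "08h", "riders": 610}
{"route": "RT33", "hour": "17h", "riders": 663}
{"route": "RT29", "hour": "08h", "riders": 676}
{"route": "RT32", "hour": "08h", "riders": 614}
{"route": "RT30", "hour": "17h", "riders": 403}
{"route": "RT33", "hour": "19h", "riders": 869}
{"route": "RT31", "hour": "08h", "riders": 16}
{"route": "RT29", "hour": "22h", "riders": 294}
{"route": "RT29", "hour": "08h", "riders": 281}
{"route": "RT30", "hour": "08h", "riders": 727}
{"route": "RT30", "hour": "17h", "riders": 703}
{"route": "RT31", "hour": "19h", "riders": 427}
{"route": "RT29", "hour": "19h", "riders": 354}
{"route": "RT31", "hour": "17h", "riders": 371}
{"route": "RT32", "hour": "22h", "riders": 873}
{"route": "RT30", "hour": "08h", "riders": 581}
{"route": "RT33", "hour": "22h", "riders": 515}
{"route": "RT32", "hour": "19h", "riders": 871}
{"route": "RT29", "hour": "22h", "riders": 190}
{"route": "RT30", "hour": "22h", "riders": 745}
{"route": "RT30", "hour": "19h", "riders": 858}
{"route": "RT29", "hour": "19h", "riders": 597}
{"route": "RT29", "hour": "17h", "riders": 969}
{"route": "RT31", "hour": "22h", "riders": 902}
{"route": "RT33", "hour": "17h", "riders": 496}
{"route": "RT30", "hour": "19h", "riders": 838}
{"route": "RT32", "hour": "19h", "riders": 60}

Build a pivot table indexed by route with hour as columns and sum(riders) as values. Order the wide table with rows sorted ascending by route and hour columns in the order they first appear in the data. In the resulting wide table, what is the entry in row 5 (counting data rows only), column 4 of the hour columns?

1294

With rows sorted ascending by route, row 5 is route=RT33. hour columns in first-appearance order: 08h, 19h, 17h, 22h; column 4 is 22h.
Long rows with route=RT33, hour=22h: 779 + 515 = 1294.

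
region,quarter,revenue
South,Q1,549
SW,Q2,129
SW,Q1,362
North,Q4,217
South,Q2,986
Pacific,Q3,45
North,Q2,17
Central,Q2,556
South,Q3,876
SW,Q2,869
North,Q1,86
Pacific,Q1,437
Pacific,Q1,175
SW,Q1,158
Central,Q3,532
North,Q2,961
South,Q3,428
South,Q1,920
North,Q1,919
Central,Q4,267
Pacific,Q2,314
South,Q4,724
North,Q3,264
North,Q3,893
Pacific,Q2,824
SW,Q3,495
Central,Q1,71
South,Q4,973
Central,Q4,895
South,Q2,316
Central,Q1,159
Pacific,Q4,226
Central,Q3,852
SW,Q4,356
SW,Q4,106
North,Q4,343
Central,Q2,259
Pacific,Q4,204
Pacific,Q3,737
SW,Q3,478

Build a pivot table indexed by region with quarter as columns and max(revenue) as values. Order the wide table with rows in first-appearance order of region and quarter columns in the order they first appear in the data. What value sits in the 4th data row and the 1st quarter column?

437

With rows in first-appearance order of region, row 4 is region=Pacific. quarter columns in first-appearance order: Q1, Q2, Q4, Q3; column 1 is Q1.
Long rows with region=Pacific, quarter=Q1: max(437, 175) = 437.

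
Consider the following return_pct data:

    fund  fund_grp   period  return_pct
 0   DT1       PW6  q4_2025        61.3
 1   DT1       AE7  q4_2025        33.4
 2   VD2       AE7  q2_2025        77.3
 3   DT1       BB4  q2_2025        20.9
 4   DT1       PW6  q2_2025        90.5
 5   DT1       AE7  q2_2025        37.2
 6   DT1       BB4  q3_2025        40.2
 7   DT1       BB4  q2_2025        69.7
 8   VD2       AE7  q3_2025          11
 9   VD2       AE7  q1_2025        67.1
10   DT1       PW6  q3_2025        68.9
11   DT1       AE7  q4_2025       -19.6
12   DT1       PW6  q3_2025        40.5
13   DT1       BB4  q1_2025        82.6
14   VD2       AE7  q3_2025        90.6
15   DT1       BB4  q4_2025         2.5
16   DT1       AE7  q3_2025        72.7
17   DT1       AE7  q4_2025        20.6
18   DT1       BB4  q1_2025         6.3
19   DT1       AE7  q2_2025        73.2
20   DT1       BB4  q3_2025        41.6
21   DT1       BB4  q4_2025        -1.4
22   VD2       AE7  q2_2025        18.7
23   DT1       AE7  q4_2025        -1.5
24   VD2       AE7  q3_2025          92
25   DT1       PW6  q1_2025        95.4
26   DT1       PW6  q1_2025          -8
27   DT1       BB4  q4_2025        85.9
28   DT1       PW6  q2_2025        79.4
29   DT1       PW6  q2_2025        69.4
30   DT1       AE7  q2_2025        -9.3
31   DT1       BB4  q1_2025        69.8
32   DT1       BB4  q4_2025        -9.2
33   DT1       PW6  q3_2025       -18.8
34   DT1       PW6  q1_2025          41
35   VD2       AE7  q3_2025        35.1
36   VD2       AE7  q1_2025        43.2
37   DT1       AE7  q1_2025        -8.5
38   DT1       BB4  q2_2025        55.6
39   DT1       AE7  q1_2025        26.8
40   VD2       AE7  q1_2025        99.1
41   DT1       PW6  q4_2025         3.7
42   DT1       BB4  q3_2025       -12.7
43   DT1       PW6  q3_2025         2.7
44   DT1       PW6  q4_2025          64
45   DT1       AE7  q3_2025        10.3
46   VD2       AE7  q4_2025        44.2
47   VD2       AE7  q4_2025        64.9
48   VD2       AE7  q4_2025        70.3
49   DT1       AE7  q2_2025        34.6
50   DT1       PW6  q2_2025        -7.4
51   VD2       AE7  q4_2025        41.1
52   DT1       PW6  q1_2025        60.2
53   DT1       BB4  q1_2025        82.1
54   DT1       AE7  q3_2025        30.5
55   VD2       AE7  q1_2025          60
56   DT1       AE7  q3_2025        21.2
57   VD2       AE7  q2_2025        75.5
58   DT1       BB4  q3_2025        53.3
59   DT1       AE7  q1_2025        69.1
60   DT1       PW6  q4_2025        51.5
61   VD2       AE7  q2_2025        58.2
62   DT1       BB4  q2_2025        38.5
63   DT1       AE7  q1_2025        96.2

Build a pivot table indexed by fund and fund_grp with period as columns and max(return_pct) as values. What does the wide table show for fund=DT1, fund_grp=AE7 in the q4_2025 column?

Rows with fund=DT1, fund_grp=AE7 and period=q4_2025: return_pct values are 33.4, -19.6, 20.6, -1.5.
max(33.4, -19.6, 20.6, -1.5) = 33.4.

33.4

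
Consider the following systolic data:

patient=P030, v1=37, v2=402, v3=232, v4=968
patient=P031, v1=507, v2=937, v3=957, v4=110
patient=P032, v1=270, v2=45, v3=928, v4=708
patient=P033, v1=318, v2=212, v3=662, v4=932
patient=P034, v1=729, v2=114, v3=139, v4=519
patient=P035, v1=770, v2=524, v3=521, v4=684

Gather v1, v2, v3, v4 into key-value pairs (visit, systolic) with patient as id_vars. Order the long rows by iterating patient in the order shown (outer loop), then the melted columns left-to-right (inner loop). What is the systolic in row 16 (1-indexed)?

24 rows total (6 × 4). Row 16: index ⌊(16-1)/4⌋ = 3 into patient → P033; (16-1) mod 4 = 3 into the melted columns → v4.
So row 16 is (P033, v4, 932); systolic = 932.

932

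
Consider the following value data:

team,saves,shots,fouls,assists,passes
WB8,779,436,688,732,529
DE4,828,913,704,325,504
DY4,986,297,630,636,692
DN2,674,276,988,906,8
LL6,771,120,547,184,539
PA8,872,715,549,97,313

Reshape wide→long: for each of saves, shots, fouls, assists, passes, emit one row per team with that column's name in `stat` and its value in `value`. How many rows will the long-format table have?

30

6 team values × 5 melted columns = 30 rows.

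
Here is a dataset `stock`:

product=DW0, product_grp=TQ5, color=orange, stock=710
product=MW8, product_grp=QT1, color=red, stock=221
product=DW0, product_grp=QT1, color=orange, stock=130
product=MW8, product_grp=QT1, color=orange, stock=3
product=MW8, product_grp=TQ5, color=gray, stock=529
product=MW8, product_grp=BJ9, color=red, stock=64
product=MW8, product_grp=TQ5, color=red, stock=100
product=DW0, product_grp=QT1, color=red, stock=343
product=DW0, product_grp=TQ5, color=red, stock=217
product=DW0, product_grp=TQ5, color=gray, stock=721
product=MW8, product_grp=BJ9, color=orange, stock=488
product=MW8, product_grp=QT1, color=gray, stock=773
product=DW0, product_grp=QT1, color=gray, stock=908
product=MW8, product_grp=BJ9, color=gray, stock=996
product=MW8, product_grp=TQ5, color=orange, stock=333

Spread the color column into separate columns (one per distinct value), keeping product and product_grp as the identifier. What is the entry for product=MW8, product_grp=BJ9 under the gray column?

996

Wide layout: rows indexed by product and product_grp, columns are the 3 distinct color values (orange, red, gray).
Cell (product=MW8, product_grp=BJ9, color=gray) draws from the long row where product=MW8, product_grp=BJ9 and color=gray, which has stock=996.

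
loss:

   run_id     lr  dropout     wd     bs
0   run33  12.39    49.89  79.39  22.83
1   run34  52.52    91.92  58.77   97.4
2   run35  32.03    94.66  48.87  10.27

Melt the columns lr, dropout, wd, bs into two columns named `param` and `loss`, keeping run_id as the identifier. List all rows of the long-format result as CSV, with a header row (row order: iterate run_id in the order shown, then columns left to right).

run_id,param,loss
run33,lr,12.39
run33,dropout,49.89
run33,wd,79.39
run33,bs,22.83
run34,lr,52.52
run34,dropout,91.92
run34,wd,58.77
run34,bs,97.4
run35,lr,32.03
run35,dropout,94.66
run35,wd,48.87
run35,bs,10.27

Each (run_id, column) pair becomes one row: 3 × 4 = 12 rows.
For example, (run33, lr) → loss=12.39.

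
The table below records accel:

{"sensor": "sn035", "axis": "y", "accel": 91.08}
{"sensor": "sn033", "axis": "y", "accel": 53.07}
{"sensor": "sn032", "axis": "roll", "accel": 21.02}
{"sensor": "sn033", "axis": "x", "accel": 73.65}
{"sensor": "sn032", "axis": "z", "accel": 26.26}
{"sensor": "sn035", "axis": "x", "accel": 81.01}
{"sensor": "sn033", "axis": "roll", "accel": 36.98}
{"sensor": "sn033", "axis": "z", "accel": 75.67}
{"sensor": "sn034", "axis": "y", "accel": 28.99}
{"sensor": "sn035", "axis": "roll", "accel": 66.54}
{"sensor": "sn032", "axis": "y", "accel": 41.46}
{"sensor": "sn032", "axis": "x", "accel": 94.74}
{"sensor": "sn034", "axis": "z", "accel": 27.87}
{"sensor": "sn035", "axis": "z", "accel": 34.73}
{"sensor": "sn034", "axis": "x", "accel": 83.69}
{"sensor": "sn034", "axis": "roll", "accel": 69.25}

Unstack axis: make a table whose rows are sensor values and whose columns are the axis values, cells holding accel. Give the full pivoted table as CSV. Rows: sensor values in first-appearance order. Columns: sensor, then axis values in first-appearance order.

sensor,y,roll,x,z
sn035,91.08,66.54,81.01,34.73
sn033,53.07,36.98,73.65,75.67
sn032,41.46,21.02,94.74,26.26
sn034,28.99,69.25,83.69,27.87

Columns: sensor plus the 4 distinct axis values (y, roll, x, z).
For example, row sn035 column y takes accel=91.08 from the long row (sn035, y).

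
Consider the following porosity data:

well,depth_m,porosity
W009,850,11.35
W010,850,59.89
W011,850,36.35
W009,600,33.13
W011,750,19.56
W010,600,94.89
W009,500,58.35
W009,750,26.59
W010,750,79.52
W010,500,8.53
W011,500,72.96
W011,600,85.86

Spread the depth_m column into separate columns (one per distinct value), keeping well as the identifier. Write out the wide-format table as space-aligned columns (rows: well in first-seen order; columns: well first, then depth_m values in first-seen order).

Columns: well plus the 4 distinct depth_m values (850, 600, 750, 500).
For example, row W009 column 850 takes porosity=11.35 from the long row (W009, 850).

well  850    600    750    500  
W009  11.35  33.13  26.59  58.35
W010  59.89  94.89  79.52  8.53 
W011  36.35  85.86  19.56  72.96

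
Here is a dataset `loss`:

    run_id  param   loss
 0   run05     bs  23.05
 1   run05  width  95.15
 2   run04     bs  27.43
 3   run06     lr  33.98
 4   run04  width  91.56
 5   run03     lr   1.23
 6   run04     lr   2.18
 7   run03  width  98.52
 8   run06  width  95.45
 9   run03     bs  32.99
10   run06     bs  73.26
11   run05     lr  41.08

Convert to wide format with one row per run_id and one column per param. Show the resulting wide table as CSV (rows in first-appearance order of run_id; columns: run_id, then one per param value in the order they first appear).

run_id,bs,width,lr
run05,23.05,95.15,41.08
run04,27.43,91.56,2.18
run06,73.26,95.45,33.98
run03,32.99,98.52,1.23

Columns: run_id plus the 3 distinct param values (bs, width, lr).
For example, row run05 column bs takes loss=23.05 from the long row (run05, bs).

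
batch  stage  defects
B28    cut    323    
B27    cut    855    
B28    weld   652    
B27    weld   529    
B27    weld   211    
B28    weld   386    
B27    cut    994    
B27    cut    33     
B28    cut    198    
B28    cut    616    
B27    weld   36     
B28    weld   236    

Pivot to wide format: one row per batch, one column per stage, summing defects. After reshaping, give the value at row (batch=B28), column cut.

1137

Rows with batch=B28 and stage=cut: defects values are 323, 198, 616.
323 + 198 + 616 = 1137.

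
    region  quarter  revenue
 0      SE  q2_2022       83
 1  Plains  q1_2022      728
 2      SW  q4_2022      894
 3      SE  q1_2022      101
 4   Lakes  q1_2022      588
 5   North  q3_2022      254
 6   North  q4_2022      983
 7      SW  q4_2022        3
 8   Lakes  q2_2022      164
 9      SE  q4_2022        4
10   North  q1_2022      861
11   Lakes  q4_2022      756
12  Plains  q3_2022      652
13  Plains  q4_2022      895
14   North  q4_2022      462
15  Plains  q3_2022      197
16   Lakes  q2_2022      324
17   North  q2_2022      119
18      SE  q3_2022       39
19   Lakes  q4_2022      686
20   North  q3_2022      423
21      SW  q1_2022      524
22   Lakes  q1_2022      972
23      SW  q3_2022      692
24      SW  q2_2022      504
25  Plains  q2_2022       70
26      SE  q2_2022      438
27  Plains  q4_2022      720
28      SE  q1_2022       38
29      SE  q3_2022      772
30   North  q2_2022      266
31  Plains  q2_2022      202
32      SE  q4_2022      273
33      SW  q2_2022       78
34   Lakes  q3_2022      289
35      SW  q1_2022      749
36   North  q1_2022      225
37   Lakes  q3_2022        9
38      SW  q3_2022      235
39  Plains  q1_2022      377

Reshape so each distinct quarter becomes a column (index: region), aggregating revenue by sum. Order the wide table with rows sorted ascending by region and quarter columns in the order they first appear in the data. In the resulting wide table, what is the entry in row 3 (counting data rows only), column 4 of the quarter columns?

849

With rows sorted ascending by region, row 3 is region=Plains. quarter columns in first-appearance order: q2_2022, q1_2022, q4_2022, q3_2022; column 4 is q3_2022.
Long rows with region=Plains, quarter=q3_2022: 652 + 197 = 849.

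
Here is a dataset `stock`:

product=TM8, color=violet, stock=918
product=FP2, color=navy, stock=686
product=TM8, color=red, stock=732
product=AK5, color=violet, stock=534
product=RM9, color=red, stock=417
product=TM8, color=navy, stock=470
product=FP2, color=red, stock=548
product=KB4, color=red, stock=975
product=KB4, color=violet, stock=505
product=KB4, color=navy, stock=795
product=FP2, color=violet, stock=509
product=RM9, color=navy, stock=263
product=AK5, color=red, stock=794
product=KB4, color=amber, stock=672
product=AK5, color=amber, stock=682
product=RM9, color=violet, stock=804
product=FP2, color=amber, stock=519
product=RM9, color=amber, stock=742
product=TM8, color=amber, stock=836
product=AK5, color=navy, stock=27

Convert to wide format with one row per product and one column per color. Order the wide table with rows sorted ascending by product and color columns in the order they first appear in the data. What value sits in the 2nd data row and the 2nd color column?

686

With rows sorted ascending by product, row 2 is product=FP2. color columns in first-appearance order: violet, navy, red, amber; column 2 is navy.
Long rows with product=FP2, color=navy: stock = 686.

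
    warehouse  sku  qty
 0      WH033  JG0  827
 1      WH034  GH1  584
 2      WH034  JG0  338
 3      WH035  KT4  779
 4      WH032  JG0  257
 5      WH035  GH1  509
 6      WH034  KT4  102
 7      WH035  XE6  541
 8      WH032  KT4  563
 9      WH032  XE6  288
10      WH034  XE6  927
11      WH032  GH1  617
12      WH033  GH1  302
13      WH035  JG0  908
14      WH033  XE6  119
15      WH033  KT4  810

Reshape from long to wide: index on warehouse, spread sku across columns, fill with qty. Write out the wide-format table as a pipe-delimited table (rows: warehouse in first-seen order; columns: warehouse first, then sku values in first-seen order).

| warehouse | JG0 | GH1 | KT4 | XE6 |
| WH033 | 827 | 302 | 810 | 119 |
| WH034 | 338 | 584 | 102 | 927 |
| WH035 | 908 | 509 | 779 | 541 |
| WH032 | 257 | 617 | 563 | 288 |

Columns: warehouse plus the 4 distinct sku values (JG0, GH1, KT4, XE6).
For example, row WH033 column JG0 takes qty=827 from the long row (WH033, JG0).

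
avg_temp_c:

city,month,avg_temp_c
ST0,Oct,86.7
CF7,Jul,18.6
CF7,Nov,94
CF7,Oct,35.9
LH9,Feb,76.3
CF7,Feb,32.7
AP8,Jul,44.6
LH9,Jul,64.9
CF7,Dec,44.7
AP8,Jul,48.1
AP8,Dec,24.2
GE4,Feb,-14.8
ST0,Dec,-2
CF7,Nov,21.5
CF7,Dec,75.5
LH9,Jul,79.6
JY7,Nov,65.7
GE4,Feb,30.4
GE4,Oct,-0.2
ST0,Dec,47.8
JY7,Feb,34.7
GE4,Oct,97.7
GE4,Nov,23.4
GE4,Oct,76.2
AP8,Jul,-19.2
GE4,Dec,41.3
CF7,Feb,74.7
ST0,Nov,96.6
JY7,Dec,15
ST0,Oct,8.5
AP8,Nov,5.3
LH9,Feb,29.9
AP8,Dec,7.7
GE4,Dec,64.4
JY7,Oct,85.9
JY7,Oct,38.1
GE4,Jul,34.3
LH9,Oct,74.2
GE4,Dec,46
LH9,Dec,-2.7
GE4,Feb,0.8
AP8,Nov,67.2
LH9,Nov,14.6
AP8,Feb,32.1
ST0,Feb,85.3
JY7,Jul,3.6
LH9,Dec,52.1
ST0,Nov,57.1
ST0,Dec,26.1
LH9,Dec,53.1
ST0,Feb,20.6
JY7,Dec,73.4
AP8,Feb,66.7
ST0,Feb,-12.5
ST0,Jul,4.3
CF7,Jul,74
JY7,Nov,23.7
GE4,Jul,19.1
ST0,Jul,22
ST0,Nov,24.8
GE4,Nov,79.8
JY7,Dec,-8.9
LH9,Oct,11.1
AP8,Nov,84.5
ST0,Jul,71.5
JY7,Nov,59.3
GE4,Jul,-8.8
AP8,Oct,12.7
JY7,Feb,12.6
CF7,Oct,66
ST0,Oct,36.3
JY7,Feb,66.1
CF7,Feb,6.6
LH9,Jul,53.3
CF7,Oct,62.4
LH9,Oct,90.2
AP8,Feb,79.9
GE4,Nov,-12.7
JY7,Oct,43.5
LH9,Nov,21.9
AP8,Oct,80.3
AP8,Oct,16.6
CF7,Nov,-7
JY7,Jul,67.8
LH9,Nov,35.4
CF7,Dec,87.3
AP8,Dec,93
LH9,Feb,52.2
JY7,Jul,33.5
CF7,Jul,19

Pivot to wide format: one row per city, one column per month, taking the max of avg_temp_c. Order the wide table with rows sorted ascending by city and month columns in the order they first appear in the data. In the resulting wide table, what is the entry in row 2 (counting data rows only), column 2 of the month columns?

With rows sorted ascending by city, row 2 is city=CF7. month columns in first-appearance order: Oct, Jul, Nov, Feb, Dec; column 2 is Jul.
Long rows with city=CF7, month=Jul: max(18.6, 74, 19) = 74.

74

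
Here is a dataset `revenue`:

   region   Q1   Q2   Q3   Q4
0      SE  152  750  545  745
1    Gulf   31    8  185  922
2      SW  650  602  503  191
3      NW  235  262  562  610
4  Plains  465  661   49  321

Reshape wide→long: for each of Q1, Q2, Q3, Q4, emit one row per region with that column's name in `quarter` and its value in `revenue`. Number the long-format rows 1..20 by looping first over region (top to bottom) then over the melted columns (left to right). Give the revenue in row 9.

650

20 rows total (5 × 4). Row 9: index ⌊(9-1)/4⌋ = 2 into region → SW; (9-1) mod 4 = 0 into the melted columns → Q1.
So row 9 is (SW, Q1, 650); revenue = 650.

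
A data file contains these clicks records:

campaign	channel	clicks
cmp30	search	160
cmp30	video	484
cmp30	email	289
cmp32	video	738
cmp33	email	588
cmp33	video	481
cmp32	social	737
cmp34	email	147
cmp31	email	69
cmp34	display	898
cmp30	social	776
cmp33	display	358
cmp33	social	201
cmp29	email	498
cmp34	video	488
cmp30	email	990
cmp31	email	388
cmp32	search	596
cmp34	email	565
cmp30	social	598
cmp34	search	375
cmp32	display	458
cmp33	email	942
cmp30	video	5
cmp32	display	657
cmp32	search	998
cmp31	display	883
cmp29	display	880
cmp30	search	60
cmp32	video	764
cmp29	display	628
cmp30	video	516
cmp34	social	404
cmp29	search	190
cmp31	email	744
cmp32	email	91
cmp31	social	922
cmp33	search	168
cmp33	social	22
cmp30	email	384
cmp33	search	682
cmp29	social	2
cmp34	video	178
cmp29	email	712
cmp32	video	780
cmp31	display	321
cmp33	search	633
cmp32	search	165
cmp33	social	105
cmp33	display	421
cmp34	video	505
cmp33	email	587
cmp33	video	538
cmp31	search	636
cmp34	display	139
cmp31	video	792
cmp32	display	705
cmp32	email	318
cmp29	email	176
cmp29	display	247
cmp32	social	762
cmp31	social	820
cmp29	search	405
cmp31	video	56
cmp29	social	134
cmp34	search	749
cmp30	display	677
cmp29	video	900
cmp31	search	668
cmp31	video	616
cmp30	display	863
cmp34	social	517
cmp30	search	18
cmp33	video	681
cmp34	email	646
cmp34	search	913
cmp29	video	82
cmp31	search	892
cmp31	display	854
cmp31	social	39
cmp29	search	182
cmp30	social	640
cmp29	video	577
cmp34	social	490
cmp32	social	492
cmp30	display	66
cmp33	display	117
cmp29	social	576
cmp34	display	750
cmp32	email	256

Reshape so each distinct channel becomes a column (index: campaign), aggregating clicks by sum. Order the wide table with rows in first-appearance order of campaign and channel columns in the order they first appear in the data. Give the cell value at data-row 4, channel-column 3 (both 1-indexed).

1358

With rows in first-appearance order of campaign, row 4 is campaign=cmp34. channel columns in first-appearance order: search, video, email, social, display; column 3 is email.
Long rows with campaign=cmp34, channel=email: 147 + 565 + 646 = 1358.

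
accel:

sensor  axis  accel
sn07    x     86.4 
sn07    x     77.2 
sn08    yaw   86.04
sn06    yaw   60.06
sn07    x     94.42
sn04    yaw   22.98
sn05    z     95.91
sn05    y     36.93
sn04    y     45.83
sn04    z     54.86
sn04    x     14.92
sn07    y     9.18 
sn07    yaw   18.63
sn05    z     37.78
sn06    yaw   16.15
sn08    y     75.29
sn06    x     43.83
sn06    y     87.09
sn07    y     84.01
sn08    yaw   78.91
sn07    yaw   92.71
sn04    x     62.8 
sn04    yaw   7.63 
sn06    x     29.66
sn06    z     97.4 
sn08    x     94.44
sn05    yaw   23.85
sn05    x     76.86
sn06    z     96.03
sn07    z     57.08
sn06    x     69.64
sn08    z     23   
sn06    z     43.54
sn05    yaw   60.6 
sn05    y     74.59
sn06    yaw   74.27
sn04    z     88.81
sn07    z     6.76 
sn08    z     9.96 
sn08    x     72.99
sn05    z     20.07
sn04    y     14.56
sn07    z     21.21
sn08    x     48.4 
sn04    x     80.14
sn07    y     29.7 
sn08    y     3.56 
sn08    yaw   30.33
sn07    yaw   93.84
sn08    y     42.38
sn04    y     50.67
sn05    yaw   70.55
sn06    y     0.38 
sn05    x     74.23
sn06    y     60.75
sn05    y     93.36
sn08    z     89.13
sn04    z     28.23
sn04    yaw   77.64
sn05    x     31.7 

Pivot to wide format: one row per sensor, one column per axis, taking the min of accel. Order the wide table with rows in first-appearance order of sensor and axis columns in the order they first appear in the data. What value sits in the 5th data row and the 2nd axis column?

With rows in first-appearance order of sensor, row 5 is sensor=sn05. axis columns in first-appearance order: x, yaw, z, y; column 2 is yaw.
Long rows with sensor=sn05, axis=yaw: min(23.85, 60.6, 70.55) = 23.85.

23.85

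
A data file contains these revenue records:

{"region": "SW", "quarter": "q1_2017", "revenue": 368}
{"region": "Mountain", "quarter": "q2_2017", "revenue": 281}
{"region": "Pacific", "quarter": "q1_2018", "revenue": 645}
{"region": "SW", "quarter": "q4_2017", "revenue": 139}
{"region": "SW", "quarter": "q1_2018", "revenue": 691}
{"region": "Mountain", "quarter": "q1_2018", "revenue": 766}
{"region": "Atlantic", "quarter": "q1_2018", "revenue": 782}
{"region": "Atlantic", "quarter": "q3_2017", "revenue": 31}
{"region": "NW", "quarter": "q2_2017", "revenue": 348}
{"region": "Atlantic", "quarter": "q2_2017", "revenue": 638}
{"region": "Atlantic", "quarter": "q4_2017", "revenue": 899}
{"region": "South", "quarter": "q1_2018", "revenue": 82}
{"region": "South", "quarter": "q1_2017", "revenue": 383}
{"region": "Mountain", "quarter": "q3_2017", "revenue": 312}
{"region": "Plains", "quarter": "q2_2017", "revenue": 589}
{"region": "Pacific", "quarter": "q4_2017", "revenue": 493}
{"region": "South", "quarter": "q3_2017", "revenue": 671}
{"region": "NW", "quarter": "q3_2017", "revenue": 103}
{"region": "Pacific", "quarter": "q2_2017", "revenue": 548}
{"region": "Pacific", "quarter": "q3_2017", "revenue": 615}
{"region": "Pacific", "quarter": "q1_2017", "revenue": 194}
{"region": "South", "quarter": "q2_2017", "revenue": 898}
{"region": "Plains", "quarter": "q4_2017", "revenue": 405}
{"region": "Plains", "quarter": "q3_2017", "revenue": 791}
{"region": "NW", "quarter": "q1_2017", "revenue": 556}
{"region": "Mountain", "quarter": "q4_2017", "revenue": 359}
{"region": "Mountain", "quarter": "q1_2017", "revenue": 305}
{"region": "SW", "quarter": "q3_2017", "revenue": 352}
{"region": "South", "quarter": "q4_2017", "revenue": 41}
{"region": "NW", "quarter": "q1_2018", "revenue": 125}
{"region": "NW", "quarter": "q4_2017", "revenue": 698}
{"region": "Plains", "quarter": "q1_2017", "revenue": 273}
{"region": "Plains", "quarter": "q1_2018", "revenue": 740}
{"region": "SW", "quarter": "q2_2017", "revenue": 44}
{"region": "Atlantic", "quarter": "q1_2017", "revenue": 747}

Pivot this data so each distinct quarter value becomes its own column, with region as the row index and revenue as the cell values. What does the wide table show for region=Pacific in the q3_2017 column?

615

Wide layout: rows indexed by region, columns are the 5 distinct quarter values (q1_2017, q2_2017, q1_2018, q4_2017, q3_2017).
Cell (region=Pacific, quarter=q3_2017) draws from the long row where region=Pacific and quarter=q3_2017, which has revenue=615.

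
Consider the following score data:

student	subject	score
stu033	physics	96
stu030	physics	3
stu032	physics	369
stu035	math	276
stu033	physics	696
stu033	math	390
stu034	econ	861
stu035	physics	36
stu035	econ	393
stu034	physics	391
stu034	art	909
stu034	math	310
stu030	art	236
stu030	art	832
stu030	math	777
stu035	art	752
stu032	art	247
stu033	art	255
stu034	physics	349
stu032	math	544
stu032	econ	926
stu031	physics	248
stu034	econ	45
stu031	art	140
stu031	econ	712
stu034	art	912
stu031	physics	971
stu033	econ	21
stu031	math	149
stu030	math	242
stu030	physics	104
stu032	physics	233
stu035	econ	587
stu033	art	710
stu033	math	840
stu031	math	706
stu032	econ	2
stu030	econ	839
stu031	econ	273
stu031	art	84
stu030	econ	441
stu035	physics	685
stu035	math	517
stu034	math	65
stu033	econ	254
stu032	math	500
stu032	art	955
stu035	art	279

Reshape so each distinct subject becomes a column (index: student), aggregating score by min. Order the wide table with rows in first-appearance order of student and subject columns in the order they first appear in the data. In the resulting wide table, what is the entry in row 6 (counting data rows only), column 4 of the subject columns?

84

With rows in first-appearance order of student, row 6 is student=stu031. subject columns in first-appearance order: physics, math, econ, art; column 4 is art.
Long rows with student=stu031, subject=art: min(140, 84) = 84.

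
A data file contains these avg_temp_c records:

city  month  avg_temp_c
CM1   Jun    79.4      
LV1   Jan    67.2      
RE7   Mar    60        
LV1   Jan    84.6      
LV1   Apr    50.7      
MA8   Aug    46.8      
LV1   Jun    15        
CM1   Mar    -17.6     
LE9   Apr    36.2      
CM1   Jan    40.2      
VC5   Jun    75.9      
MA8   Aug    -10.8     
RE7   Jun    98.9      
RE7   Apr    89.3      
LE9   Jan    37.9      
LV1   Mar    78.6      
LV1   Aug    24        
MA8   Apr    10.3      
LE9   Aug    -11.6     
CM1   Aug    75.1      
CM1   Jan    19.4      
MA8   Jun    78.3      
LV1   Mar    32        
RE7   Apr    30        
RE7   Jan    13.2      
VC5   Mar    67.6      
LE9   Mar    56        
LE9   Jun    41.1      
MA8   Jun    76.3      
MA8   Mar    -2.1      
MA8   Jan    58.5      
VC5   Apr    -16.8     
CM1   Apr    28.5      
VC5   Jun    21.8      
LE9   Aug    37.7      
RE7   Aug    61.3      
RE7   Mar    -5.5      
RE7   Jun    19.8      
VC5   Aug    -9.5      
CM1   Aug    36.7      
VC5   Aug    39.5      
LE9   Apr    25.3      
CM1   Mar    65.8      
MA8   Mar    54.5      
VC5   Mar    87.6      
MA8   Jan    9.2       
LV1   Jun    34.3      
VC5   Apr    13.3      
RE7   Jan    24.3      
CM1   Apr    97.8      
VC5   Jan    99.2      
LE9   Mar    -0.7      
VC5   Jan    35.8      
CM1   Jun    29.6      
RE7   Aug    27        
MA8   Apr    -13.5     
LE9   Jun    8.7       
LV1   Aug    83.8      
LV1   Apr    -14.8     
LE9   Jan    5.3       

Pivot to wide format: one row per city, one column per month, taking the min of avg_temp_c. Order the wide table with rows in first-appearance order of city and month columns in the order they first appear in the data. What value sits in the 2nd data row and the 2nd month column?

67.2

With rows in first-appearance order of city, row 2 is city=LV1. month columns in first-appearance order: Jun, Jan, Mar, Apr, Aug; column 2 is Jan.
Long rows with city=LV1, month=Jan: min(67.2, 84.6) = 67.2.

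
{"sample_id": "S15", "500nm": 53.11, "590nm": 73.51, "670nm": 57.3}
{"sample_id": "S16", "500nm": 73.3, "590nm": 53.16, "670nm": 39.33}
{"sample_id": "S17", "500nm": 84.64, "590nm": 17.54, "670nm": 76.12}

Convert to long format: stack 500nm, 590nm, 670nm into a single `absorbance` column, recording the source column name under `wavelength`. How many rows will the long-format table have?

9

3 sample_id values × 3 melted columns = 9 rows.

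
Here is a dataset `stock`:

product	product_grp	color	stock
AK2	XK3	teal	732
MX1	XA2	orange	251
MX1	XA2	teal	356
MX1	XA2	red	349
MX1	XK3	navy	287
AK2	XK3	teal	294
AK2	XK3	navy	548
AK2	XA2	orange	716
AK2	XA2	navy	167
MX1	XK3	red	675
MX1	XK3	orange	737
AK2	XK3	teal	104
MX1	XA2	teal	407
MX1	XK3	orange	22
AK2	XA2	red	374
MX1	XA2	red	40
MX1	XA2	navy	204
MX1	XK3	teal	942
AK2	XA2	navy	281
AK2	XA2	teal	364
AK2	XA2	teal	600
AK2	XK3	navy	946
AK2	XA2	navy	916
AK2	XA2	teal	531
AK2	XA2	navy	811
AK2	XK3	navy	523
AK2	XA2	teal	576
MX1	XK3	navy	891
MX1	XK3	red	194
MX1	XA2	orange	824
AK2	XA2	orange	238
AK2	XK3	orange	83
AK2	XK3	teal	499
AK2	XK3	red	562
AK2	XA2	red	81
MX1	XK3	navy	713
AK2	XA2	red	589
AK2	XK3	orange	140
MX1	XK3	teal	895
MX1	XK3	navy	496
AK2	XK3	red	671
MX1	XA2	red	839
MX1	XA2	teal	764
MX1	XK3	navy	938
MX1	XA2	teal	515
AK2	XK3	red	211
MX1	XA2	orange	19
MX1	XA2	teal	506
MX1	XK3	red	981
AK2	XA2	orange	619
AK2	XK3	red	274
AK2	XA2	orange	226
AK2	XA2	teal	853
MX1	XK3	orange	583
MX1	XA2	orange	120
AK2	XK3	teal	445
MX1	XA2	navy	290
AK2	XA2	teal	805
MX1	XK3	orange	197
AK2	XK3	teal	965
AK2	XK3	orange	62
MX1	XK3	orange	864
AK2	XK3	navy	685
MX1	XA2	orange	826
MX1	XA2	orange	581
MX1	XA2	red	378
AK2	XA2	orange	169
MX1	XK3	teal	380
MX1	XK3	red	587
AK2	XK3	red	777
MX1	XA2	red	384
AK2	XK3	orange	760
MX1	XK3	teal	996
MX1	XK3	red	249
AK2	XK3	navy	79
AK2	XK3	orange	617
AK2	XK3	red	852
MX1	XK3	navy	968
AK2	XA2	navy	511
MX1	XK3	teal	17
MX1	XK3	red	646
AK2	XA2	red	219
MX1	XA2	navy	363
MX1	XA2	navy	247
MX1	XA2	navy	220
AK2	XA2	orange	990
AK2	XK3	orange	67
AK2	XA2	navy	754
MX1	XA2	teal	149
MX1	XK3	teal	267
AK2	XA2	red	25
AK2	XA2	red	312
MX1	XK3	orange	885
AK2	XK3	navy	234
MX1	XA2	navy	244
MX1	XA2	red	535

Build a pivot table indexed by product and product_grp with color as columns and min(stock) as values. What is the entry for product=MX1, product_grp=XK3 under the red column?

Rows with product=MX1, product_grp=XK3 and color=red: stock values are 675, 194, 981, 587, 249, 646.
min(675, 194, 981, 587, 249, 646) = 194.

194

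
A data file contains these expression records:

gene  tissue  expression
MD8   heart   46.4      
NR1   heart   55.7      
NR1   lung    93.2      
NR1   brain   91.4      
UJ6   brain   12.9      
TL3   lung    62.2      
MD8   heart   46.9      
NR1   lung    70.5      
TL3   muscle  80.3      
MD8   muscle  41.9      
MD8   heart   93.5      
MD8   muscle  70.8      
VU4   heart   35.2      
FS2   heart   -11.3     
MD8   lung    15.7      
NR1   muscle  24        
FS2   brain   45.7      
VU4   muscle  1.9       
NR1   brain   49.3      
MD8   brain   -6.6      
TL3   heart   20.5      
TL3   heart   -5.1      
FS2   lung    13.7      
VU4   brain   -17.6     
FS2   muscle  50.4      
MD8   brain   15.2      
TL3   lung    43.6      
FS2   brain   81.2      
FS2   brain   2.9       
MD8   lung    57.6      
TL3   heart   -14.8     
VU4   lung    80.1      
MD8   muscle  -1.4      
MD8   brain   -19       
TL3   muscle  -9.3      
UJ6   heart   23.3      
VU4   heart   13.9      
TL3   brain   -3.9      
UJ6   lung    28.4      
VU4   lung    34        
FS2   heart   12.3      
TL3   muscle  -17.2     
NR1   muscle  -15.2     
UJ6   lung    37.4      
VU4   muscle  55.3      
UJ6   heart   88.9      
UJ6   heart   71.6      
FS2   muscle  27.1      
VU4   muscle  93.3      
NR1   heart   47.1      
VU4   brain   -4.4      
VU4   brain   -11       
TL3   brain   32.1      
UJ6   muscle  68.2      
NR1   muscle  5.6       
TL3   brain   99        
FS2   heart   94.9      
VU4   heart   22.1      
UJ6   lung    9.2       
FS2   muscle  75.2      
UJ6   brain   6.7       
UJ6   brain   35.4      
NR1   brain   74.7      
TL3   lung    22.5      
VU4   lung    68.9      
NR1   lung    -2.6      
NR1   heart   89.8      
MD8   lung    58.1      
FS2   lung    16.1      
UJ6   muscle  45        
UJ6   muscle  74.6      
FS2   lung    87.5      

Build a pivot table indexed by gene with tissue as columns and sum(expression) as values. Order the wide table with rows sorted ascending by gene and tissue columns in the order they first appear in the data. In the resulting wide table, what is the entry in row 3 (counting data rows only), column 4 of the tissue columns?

With rows sorted ascending by gene, row 3 is gene=NR1. tissue columns in first-appearance order: heart, lung, brain, muscle; column 4 is muscle.
Long rows with gene=NR1, tissue=muscle: 24 + -15.2 + 5.6 = 14.4.

14.4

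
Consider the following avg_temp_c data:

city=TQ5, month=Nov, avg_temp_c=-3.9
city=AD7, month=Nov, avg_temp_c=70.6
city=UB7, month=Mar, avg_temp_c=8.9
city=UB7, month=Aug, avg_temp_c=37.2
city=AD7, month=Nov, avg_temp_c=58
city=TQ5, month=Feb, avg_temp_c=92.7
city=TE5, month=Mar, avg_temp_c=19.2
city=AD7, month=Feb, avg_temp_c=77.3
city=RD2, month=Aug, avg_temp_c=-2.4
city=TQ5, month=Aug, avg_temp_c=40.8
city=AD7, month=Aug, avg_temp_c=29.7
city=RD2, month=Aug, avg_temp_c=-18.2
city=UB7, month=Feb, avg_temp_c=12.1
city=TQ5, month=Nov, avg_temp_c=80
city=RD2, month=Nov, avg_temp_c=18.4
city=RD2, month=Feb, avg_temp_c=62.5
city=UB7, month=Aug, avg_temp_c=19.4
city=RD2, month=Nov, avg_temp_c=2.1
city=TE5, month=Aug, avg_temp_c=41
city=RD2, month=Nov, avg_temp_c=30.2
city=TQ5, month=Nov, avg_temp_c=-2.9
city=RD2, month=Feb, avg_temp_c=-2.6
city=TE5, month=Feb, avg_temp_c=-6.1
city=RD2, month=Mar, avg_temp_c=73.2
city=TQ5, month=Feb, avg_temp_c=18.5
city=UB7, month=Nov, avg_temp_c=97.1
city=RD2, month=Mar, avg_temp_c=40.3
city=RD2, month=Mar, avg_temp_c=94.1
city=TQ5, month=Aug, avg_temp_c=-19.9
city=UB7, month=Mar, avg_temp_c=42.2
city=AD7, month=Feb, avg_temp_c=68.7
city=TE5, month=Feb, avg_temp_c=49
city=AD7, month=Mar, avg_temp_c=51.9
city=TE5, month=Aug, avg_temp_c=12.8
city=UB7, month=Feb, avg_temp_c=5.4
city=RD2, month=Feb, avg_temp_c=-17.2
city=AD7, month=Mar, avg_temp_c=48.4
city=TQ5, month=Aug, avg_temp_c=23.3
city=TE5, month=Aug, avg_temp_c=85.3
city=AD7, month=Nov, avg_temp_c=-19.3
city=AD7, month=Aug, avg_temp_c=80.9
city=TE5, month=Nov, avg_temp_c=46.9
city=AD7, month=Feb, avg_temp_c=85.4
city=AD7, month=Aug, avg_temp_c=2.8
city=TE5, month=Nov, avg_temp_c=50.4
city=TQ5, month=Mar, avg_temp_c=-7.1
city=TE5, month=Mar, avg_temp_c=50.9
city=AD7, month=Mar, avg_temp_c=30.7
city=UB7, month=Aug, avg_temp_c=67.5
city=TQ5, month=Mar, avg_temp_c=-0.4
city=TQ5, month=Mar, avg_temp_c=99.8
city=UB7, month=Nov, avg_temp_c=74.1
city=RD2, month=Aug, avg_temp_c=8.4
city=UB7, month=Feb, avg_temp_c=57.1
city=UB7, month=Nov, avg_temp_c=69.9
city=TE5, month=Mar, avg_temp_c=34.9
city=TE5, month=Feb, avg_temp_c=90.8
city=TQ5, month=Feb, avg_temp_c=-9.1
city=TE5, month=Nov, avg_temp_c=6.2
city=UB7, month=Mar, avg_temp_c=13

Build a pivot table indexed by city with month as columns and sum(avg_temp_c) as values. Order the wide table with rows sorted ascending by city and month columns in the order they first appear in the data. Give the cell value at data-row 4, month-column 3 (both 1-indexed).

With rows sorted ascending by city, row 4 is city=TQ5. month columns in first-appearance order: Nov, Mar, Aug, Feb; column 3 is Aug.
Long rows with city=TQ5, month=Aug: 40.8 + -19.9 + 23.3 = 44.2.

44.2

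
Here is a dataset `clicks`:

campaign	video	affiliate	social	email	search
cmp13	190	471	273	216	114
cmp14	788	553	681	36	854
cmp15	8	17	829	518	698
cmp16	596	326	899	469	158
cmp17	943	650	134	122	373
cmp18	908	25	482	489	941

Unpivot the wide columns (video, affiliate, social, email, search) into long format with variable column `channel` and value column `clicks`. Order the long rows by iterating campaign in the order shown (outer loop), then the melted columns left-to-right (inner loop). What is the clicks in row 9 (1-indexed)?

30 rows total (6 × 5). Row 9: index ⌊(9-1)/5⌋ = 1 into campaign → cmp14; (9-1) mod 5 = 3 into the melted columns → email.
So row 9 is (cmp14, email, 36); clicks = 36.

36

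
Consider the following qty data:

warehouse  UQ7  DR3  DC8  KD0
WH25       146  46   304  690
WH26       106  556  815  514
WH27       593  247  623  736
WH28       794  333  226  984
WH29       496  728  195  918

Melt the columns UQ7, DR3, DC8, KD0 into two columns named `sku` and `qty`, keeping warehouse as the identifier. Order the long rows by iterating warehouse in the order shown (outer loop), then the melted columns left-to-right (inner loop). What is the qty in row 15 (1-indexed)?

226

20 rows total (5 × 4). Row 15: index ⌊(15-1)/4⌋ = 3 into warehouse → WH28; (15-1) mod 4 = 2 into the melted columns → DC8.
So row 15 is (WH28, DC8, 226); qty = 226.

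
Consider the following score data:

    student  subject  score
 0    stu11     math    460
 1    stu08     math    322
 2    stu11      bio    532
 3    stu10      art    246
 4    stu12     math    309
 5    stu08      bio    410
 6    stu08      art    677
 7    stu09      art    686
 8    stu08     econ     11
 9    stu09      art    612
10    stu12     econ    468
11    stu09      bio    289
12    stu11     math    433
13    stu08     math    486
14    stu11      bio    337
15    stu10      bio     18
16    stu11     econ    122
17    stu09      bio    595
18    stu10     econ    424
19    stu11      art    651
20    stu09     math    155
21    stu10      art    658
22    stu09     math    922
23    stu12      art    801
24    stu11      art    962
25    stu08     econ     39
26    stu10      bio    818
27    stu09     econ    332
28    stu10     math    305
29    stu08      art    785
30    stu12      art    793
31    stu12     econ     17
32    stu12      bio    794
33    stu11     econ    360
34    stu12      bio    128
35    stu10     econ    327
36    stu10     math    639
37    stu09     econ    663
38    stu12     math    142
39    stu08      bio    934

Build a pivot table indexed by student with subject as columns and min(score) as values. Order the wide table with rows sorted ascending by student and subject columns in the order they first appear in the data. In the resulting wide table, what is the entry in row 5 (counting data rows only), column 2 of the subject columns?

With rows sorted ascending by student, row 5 is student=stu12. subject columns in first-appearance order: math, bio, art, econ; column 2 is bio.
Long rows with student=stu12, subject=bio: min(794, 128) = 128.

128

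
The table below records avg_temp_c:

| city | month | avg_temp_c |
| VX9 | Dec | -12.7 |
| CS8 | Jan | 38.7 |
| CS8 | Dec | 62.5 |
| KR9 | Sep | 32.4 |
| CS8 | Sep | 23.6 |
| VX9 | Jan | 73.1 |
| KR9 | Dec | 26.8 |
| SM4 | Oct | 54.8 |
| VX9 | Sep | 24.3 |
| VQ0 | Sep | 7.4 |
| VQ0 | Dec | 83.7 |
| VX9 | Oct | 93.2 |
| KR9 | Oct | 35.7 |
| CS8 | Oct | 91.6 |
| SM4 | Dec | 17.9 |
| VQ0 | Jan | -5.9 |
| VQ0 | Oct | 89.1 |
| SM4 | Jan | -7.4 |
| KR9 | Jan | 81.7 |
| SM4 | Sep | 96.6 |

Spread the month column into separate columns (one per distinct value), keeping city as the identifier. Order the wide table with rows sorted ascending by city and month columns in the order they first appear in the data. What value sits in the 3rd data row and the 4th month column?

54.8

With rows sorted ascending by city, row 3 is city=SM4. month columns in first-appearance order: Dec, Jan, Sep, Oct; column 4 is Oct.
Long rows with city=SM4, month=Oct: avg_temp_c = 54.8.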